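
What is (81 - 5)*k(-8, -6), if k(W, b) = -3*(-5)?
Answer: 1140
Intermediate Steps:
k(W, b) = 15
(81 - 5)*k(-8, -6) = (81 - 5)*15 = 76*15 = 1140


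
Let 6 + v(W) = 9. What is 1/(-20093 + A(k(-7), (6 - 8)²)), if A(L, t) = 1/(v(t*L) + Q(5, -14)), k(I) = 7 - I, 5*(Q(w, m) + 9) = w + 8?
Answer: -17/341586 ≈ -4.9768e-5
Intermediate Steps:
Q(w, m) = -37/5 + w/5 (Q(w, m) = -9 + (w + 8)/5 = -9 + (8 + w)/5 = -9 + (8/5 + w/5) = -37/5 + w/5)
v(W) = 3 (v(W) = -6 + 9 = 3)
A(L, t) = -5/17 (A(L, t) = 1/(3 + (-37/5 + (⅕)*5)) = 1/(3 + (-37/5 + 1)) = 1/(3 - 32/5) = 1/(-17/5) = -5/17)
1/(-20093 + A(k(-7), (6 - 8)²)) = 1/(-20093 - 5/17) = 1/(-341586/17) = -17/341586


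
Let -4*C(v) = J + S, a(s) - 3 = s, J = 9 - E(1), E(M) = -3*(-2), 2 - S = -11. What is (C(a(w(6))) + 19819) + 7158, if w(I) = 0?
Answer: 26973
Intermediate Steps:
S = 13 (S = 2 - 1*(-11) = 2 + 11 = 13)
E(M) = 6
J = 3 (J = 9 - 1*6 = 9 - 6 = 3)
a(s) = 3 + s
C(v) = -4 (C(v) = -(3 + 13)/4 = -¼*16 = -4)
(C(a(w(6))) + 19819) + 7158 = (-4 + 19819) + 7158 = 19815 + 7158 = 26973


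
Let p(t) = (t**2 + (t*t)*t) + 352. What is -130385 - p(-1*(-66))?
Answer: -422589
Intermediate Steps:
p(t) = 352 + t**2 + t**3 (p(t) = (t**2 + t**2*t) + 352 = (t**2 + t**3) + 352 = 352 + t**2 + t**3)
-130385 - p(-1*(-66)) = -130385 - (352 + (-1*(-66))**2 + (-1*(-66))**3) = -130385 - (352 + 66**2 + 66**3) = -130385 - (352 + 4356 + 287496) = -130385 - 1*292204 = -130385 - 292204 = -422589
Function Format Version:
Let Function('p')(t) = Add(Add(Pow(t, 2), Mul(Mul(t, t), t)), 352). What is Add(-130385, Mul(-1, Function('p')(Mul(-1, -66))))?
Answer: -422589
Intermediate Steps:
Function('p')(t) = Add(352, Pow(t, 2), Pow(t, 3)) (Function('p')(t) = Add(Add(Pow(t, 2), Mul(Pow(t, 2), t)), 352) = Add(Add(Pow(t, 2), Pow(t, 3)), 352) = Add(352, Pow(t, 2), Pow(t, 3)))
Add(-130385, Mul(-1, Function('p')(Mul(-1, -66)))) = Add(-130385, Mul(-1, Add(352, Pow(Mul(-1, -66), 2), Pow(Mul(-1, -66), 3)))) = Add(-130385, Mul(-1, Add(352, Pow(66, 2), Pow(66, 3)))) = Add(-130385, Mul(-1, Add(352, 4356, 287496))) = Add(-130385, Mul(-1, 292204)) = Add(-130385, -292204) = -422589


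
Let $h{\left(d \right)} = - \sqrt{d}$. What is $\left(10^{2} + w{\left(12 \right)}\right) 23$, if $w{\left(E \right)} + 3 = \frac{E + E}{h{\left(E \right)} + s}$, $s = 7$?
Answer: $\frac{86411}{37} + \frac{1104 \sqrt{3}}{37} \approx 2387.1$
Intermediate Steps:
$w{\left(E \right)} = -3 + \frac{2 E}{7 - \sqrt{E}}$ ($w{\left(E \right)} = -3 + \frac{E + E}{- \sqrt{E} + 7} = -3 + \frac{2 E}{7 - \sqrt{E}}$)
$\left(10^{2} + w{\left(12 \right)}\right) 23 = \left(10^{2} + \frac{21 - 3 \sqrt{12} - 24}{-7 + \sqrt{12}}\right) 23 = \left(100 + \frac{21 - 3 \cdot 2 \sqrt{3} - 24}{-7 + 2 \sqrt{3}}\right) 23 = \left(100 + \frac{21 - 6 \sqrt{3} - 24}{-7 + 2 \sqrt{3}}\right) 23 = \left(100 + \frac{-3 - 6 \sqrt{3}}{-7 + 2 \sqrt{3}}\right) 23 = 2300 + \frac{23 \left(-3 - 6 \sqrt{3}\right)}{-7 + 2 \sqrt{3}}$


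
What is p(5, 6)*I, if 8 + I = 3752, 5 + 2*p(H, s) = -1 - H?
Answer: -20592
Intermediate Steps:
p(H, s) = -3 - H/2 (p(H, s) = -5/2 + (-1 - H)/2 = -5/2 + (-1/2 - H/2) = -3 - H/2)
I = 3744 (I = -8 + 3752 = 3744)
p(5, 6)*I = (-3 - 1/2*5)*3744 = (-3 - 5/2)*3744 = -11/2*3744 = -20592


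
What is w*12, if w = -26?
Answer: -312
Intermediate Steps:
w*12 = -26*12 = -312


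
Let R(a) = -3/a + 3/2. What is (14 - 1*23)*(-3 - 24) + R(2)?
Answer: 243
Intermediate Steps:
R(a) = 3/2 - 3/a (R(a) = -3/a + 3*(½) = -3/a + 3/2 = 3/2 - 3/a)
(14 - 1*23)*(-3 - 24) + R(2) = (14 - 1*23)*(-3 - 24) + (3/2 - 3/2) = (14 - 23)*(-27) + (3/2 - 3*½) = -9*(-27) + (3/2 - 3/2) = 243 + 0 = 243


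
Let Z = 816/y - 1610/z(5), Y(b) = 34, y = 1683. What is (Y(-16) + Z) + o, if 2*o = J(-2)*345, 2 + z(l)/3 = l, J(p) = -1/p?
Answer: -23029/396 ≈ -58.154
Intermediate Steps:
z(l) = -6 + 3*l
Z = -17662/99 (Z = 816/1683 - 1610/(-6 + 3*5) = 816*(1/1683) - 1610/(-6 + 15) = 16/33 - 1610/9 = -17662/99 ≈ -178.40)
o = 345/4 (o = (-1/(-2)*345)/2 = (-1*(-½)*345)/2 = ((½)*345)/2 = (½)*(345/2) = 345/4 ≈ 86.250)
(Y(-16) + Z) + o = (34 - 17662/99) + 345/4 = -14296/99 + 345/4 = -23029/396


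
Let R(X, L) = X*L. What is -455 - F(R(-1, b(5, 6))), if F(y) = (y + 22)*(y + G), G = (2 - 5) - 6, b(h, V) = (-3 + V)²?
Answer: -221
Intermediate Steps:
G = -9 (G = -3 - 6 = -9)
R(X, L) = L*X
F(y) = (-9 + y)*(22 + y) (F(y) = (y + 22)*(y - 9) = (22 + y)*(-9 + y) = (-9 + y)*(22 + y))
-455 - F(R(-1, b(5, 6))) = -455 - (-198 + ((-3 + 6)²*(-1))² + 13*((-3 + 6)²*(-1))) = -455 - (-198 + (3²*(-1))² + 13*(3²*(-1))) = -455 - (-198 + (9*(-1))² + 13*(9*(-1))) = -455 - (-198 + (-9)² + 13*(-9)) = -455 - (-198 + 81 - 117) = -455 - 1*(-234) = -455 + 234 = -221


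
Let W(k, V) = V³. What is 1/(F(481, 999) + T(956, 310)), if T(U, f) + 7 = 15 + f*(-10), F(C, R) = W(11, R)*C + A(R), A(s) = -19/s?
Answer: 999/479078880987554 ≈ 2.0853e-12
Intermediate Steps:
F(C, R) = -19/R + C*R³ (F(C, R) = R³*C - 19/R = C*R³ - 19/R = -19/R + C*R³)
T(U, f) = 8 - 10*f (T(U, f) = -7 + (15 + f*(-10)) = -7 + (15 - 10*f) = 8 - 10*f)
1/(F(481, 999) + T(956, 310)) = 1/((-19 + 481*999⁴)/999 + (8 - 10*310)) = 1/((-19 + 481*996005996001)/999 + (8 - 3100)) = 1/((-19 + 479078884076481)/999 - 3092) = 1/((1/999)*479078884076462 - 3092) = 1/(479078884076462/999 - 3092) = 1/(479078880987554/999) = 999/479078880987554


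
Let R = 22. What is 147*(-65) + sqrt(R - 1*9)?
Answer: -9555 + sqrt(13) ≈ -9551.4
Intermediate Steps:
147*(-65) + sqrt(R - 1*9) = 147*(-65) + sqrt(22 - 1*9) = -9555 + sqrt(22 - 9) = -9555 + sqrt(13)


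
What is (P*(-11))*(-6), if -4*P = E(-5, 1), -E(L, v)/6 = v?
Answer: 99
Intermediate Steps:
E(L, v) = -6*v
P = 3/2 (P = -(-3)/2 = -1/4*(-6) = 3/2 ≈ 1.5000)
(P*(-11))*(-6) = ((3/2)*(-11))*(-6) = -33/2*(-6) = 99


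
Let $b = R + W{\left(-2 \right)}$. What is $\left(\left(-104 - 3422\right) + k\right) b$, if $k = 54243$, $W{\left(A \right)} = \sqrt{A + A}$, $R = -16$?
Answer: $-811472 + 101434 i \approx -8.1147 \cdot 10^{5} + 1.0143 \cdot 10^{5} i$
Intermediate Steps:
$W{\left(A \right)} = \sqrt{2} \sqrt{A}$ ($W{\left(A \right)} = \sqrt{2 A} = \sqrt{2} \sqrt{A}$)
$b = -16 + 2 i$ ($b = -16 + \sqrt{2} \sqrt{-2} = -16 + \sqrt{2} i \sqrt{2} = -16 + 2 i \approx -16.0 + 2.0 i$)
$\left(\left(-104 - 3422\right) + k\right) b = \left(\left(-104 - 3422\right) + 54243\right) \left(-16 + 2 i\right) = \left(-3526 + 54243\right) \left(-16 + 2 i\right) = 50717 \left(-16 + 2 i\right) = -811472 + 101434 i$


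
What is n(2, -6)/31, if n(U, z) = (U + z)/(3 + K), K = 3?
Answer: -2/93 ≈ -0.021505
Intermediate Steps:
n(U, z) = U/6 + z/6 (n(U, z) = (U + z)/(3 + 3) = (U + z)/6 = (U + z)*(1/6) = U/6 + z/6)
n(2, -6)/31 = ((1/6)*2 + (1/6)*(-6))/31 = (1/3 - 1)/31 = (1/31)*(-2/3) = -2/93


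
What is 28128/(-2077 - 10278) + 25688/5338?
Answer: 83613988/32975495 ≈ 2.5356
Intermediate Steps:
28128/(-2077 - 10278) + 25688/5338 = 28128/(-12355) + 25688*(1/5338) = 28128*(-1/12355) + 12844/2669 = -28128/12355 + 12844/2669 = 83613988/32975495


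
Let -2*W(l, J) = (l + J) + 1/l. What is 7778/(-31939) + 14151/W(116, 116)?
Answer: -35022029454/286524769 ≈ -122.23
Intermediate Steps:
W(l, J) = -J/2 - l/2 - 1/(2*l) (W(l, J) = -((l + J) + 1/l)/2 = -((J + l) + 1/l)/2 = -(J + l + 1/l)/2 = -J/2 - l/2 - 1/(2*l))
7778/(-31939) + 14151/W(116, 116) = 7778/(-31939) + 14151/(((½)*(-1 - 1*116*(116 + 116))/116)) = 7778*(-1/31939) + 14151/(((½)*(1/116)*(-1 - 1*116*232))) = -7778/31939 + 14151/(((½)*(1/116)*(-1 - 26912))) = -7778/31939 + 14151/(((½)*(1/116)*(-26913))) = -7778/31939 + 14151/(-26913/232) = -7778/31939 + 14151*(-232/26913) = -7778/31939 - 1094344/8971 = -35022029454/286524769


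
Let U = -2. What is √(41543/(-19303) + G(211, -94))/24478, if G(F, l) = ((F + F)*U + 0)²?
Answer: √265419729655295/472498834 ≈ 0.034480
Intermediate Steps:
G(F, l) = 16*F² (G(F, l) = ((F + F)*(-2) + 0)² = ((2*F)*(-2) + 0)² = (-4*F + 0)² = (-4*F)² = 16*F²)
√(41543/(-19303) + G(211, -94))/24478 = √(41543/(-19303) + 16*211²)/24478 = √(41543*(-1/19303) + 16*44521)*(1/24478) = √(-41543/19303 + 712336)*(1/24478) = √(13750180265/19303)*(1/24478) = (√265419729655295/19303)*(1/24478) = √265419729655295/472498834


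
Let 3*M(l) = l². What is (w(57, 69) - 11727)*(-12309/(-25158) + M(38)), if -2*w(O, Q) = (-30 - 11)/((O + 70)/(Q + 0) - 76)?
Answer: -484936195443757/85822324 ≈ -5.6505e+6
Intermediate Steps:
w(O, Q) = 41/(2*(-76 + (70 + O)/Q)) (w(O, Q) = -(-30 - 11)/(2*((O + 70)/(Q + 0) - 76)) = -(-41)/(2*((70 + O)/Q - 76)) = -(-41)/(2*(-76 + (70 + O)/Q)) = 41/(2*(-76 + (70 + O)/Q)))
M(l) = l²/3
(w(57, 69) - 11727)*(-12309/(-25158) + M(38)) = ((41/2)*69/(70 + 57 - 76*69) - 11727)*(-12309/(-25158) + (⅓)*38²) = ((41/2)*69/(70 + 57 - 5244) - 11727)*(-12309*(-1/25158) + (⅓)*1444) = ((41/2)*69/(-5117) - 11727)*(4103/8386 + 1444/3) = ((41/2)*69*(-1/5117) - 11727)*(12121693/25158) = (-2829/10234 - 11727)*(12121693/25158) = -120016947/10234*12121693/25158 = -484936195443757/85822324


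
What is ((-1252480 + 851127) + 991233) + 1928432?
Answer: 2518312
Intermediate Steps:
((-1252480 + 851127) + 991233) + 1928432 = (-401353 + 991233) + 1928432 = 589880 + 1928432 = 2518312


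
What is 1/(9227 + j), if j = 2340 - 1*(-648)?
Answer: 1/12215 ≈ 8.1867e-5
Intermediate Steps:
j = 2988 (j = 2340 + 648 = 2988)
1/(9227 + j) = 1/(9227 + 2988) = 1/12215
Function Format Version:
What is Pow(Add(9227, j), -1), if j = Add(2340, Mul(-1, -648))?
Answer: Rational(1, 12215) ≈ 8.1867e-5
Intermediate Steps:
j = 2988 (j = Add(2340, 648) = 2988)
Pow(Add(9227, j), -1) = Pow(Add(9227, 2988), -1) = Pow(12215, -1) = Rational(1, 12215)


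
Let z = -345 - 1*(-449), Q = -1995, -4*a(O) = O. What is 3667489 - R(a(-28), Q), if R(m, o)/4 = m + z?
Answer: 3667045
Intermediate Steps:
a(O) = -O/4
z = 104 (z = -345 + 449 = 104)
R(m, o) = 416 + 4*m (R(m, o) = 4*(m + 104) = 4*(104 + m) = 416 + 4*m)
3667489 - R(a(-28), Q) = 3667489 - (416 + 4*(-¼*(-28))) = 3667489 - (416 + 4*7) = 3667489 - (416 + 28) = 3667489 - 1*444 = 3667489 - 444 = 3667045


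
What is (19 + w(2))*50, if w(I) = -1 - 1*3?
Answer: 750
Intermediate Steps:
w(I) = -4 (w(I) = -1 - 3 = -4)
(19 + w(2))*50 = (19 - 4)*50 = 15*50 = 750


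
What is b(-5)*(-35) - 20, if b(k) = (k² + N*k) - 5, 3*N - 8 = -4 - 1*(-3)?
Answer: -935/3 ≈ -311.67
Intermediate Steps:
N = 7/3 (N = 8/3 + (-4 - 1*(-3))/3 = 8/3 + (-4 + 3)/3 = 8/3 + (⅓)*(-1) = 8/3 - ⅓ = 7/3 ≈ 2.3333)
b(k) = -5 + k² + 7*k/3 (b(k) = (k² + 7*k/3) - 5 = -5 + k² + 7*k/3)
b(-5)*(-35) - 20 = (-5 + (-5)² + (7/3)*(-5))*(-35) - 20 = (-5 + 25 - 35/3)*(-35) - 20 = (25/3)*(-35) - 20 = -875/3 - 20 = -935/3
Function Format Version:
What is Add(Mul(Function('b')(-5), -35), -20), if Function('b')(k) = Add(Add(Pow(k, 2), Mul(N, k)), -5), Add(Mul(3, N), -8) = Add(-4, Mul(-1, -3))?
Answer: Rational(-935, 3) ≈ -311.67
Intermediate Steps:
N = Rational(7, 3) (N = Add(Rational(8, 3), Mul(Rational(1, 3), Add(-4, Mul(-1, -3)))) = Add(Rational(8, 3), Mul(Rational(1, 3), Add(-4, 3))) = Add(Rational(8, 3), Mul(Rational(1, 3), -1)) = Add(Rational(8, 3), Rational(-1, 3)) = Rational(7, 3) ≈ 2.3333)
Function('b')(k) = Add(-5, Pow(k, 2), Mul(Rational(7, 3), k)) (Function('b')(k) = Add(Add(Pow(k, 2), Mul(Rational(7, 3), k)), -5) = Add(-5, Pow(k, 2), Mul(Rational(7, 3), k)))
Add(Mul(Function('b')(-5), -35), -20) = Add(Mul(Add(-5, Pow(-5, 2), Mul(Rational(7, 3), -5)), -35), -20) = Add(Mul(Add(-5, 25, Rational(-35, 3)), -35), -20) = Add(Mul(Rational(25, 3), -35), -20) = Add(Rational(-875, 3), -20) = Rational(-935, 3)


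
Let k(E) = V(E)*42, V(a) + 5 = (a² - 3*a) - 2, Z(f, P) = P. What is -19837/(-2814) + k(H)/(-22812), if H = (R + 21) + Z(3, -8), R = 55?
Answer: -2876750/2674707 ≈ -1.0755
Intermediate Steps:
V(a) = -7 + a² - 3*a (V(a) = -5 + ((a² - 3*a) - 2) = -5 + (-2 + a² - 3*a) = -7 + a² - 3*a)
H = 68 (H = (55 + 21) - 8 = 76 - 8 = 68)
k(E) = -294 - 126*E + 42*E² (k(E) = (-7 + E² - 3*E)*42 = -294 - 126*E + 42*E²)
-19837/(-2814) + k(H)/(-22812) = -19837/(-2814) + (-294 - 126*68 + 42*68²)/(-22812) = -19837*(-1/2814) + (-294 - 8568 + 42*4624)*(-1/22812) = 19837/2814 + (-294 - 8568 + 194208)*(-1/22812) = 19837/2814 + 185346*(-1/22812) = 19837/2814 - 30891/3802 = -2876750/2674707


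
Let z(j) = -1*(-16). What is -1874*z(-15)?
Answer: -29984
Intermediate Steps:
z(j) = 16
-1874*z(-15) = -1874*16 = -29984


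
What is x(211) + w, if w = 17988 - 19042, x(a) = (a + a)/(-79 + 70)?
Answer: -9908/9 ≈ -1100.9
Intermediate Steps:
x(a) = -2*a/9 (x(a) = (2*a)/(-9) = (2*a)*(-⅑) = -2*a/9)
w = -1054
x(211) + w = -2/9*211 - 1054 = -422/9 - 1054 = -9908/9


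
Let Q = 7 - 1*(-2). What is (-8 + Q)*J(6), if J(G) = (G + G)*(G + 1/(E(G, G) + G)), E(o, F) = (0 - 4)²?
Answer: 798/11 ≈ 72.545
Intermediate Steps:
Q = 9 (Q = 7 + 2 = 9)
E(o, F) = 16 (E(o, F) = (-4)² = 16)
J(G) = 2*G*(G + 1/(16 + G)) (J(G) = (G + G)*(G + 1/(16 + G)) = (2*G)*(G + 1/(16 + G)) = 2*G*(G + 1/(16 + G)))
(-8 + Q)*J(6) = (-8 + 9)*(2*6*(1 + 6² + 16*6)/(16 + 6)) = 1*(2*6*(1 + 36 + 96)/22) = 1*(2*6*(1/22)*133) = 1*(798/11) = 798/11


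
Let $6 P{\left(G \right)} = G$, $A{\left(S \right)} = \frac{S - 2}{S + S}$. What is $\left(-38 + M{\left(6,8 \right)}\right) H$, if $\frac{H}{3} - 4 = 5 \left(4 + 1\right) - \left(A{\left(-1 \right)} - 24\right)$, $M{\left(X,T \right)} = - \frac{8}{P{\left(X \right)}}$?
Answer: $-7107$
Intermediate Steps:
$A{\left(S \right)} = \frac{-2 + S}{2 S}$
$P{\left(G \right)} = \frac{G}{6}$
$M{\left(X,T \right)} = - \frac{48}{X}$ ($M{\left(X,T \right)} = - \frac{8}{\frac{1}{6} X} = - 8 \frac{6}{X} = - \frac{48}{X}$)
$H = \frac{309}{2}$ ($H = 12 + 3 \left(5 \left(4 + 1\right) - \left(\frac{-2 - 1}{2 \left(-1\right)} - 24\right)\right) = 12 + 3 \left(5 \cdot 5 - \left(\frac{1}{2} \left(-1\right) \left(-3\right) - 24\right)\right) = 12 + 3 \left(25 - \left(\frac{3}{2} - 24\right)\right) = 12 + 3 \left(25 - - \frac{45}{2}\right) = 12 + 3 \left(25 + \frac{45}{2}\right) = 12 + 3 \cdot \frac{95}{2} = 12 + \frac{285}{2} = \frac{309}{2} \approx 154.5$)
$\left(-38 + M{\left(6,8 \right)}\right) H = \left(-38 - \frac{48}{6}\right) \frac{309}{2} = \left(-38 - 8\right) \frac{309}{2} = \left(-46\right) \frac{309}{2} = -7107$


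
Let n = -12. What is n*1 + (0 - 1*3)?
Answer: -15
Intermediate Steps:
n*1 + (0 - 1*3) = -12*1 + (0 - 1*3) = -12 + (0 - 3) = -12 - 3 = -15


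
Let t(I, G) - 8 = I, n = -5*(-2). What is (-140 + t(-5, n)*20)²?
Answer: 6400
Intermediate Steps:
n = 10
t(I, G) = 8 + I
(-140 + t(-5, n)*20)² = (-140 + (8 - 5)*20)² = (-140 + 3*20)² = (-140 + 60)² = (-80)² = 6400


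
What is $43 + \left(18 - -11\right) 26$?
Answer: $797$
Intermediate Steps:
$43 + \left(18 - -11\right) 26 = 43 + \left(18 + 11\right) 26 = 43 + 29 \cdot 26 = 43 + 754 = 797$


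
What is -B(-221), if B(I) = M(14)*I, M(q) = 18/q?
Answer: 1989/7 ≈ 284.14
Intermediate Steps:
B(I) = 9*I/7 (B(I) = (18/14)*I = (18*(1/14))*I = 9*I/7)
-B(-221) = -9*(-221)/7 = -1*(-1989/7) = 1989/7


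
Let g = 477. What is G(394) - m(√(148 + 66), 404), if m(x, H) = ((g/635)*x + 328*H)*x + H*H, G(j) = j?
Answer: -103494048/635 - 132512*√214 ≈ -2.1015e+6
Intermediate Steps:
m(x, H) = H² + x*(328*H + 477*x/635) (m(x, H) = ((477/635)*x + 328*H)*x + H*H = ((477*(1/635))*x + 328*H)*x + H² = (477*x/635 + 328*H)*x + H² = (328*H + 477*x/635)*x + H² = x*(328*H + 477*x/635) + H² = H² + x*(328*H + 477*x/635))
G(394) - m(√(148 + 66), 404) = 394 - (404² + 477*(√(148 + 66))²/635 + 328*404*√(148 + 66)) = 394 - (163216 + 477*(√214)²/635 + 328*404*√214) = 394 - (163216 + (477/635)*214 + 132512*√214) = 394 - (163216 + 102078/635 + 132512*√214) = 394 - (103744238/635 + 132512*√214) = 394 + (-103744238/635 - 132512*√214) = -103494048/635 - 132512*√214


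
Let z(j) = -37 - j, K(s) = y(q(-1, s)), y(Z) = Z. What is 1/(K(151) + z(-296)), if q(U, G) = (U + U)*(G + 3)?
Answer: -1/49 ≈ -0.020408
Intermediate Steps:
q(U, G) = 2*U*(3 + G) (q(U, G) = (2*U)*(3 + G) = 2*U*(3 + G))
K(s) = -6 - 2*s (K(s) = 2*(-1)*(3 + s) = -6 - 2*s)
1/(K(151) + z(-296)) = 1/((-6 - 2*151) + (-37 - 1*(-296))) = 1/((-6 - 302) + (-37 + 296)) = 1/(-308 + 259) = 1/(-49) = -1/49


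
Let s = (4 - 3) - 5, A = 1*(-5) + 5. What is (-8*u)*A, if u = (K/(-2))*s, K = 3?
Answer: 0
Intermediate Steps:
A = 0 (A = -5 + 5 = 0)
s = -4 (s = 1 - 5 = -4)
u = 6 (u = (3/(-2))*(-4) = -½*3*(-4) = -3/2*(-4) = 6)
(-8*u)*A = -8*6*0 = -48*0 = 0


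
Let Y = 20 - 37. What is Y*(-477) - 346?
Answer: 7763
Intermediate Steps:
Y = -17
Y*(-477) - 346 = -17*(-477) - 346 = 8109 - 346 = 7763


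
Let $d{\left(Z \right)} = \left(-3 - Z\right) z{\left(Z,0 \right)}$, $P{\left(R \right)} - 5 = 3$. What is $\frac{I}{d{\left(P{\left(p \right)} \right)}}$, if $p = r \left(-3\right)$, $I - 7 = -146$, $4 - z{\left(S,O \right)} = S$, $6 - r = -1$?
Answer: $- \frac{139}{44} \approx -3.1591$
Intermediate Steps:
$r = 7$ ($r = 6 - -1 = 6 + 1 = 7$)
$z{\left(S,O \right)} = 4 - S$
$I = -139$ ($I = 7 - 146 = -139$)
$p = -21$ ($p = 7 \left(-3\right) = -21$)
$P{\left(R \right)} = 8$ ($P{\left(R \right)} = 5 + 3 = 8$)
$d{\left(Z \right)} = \left(-3 - Z\right) \left(4 - Z\right)$
$\frac{I}{d{\left(P{\left(p \right)} \right)}} = - \frac{139}{\left(-4 + 8\right) \left(3 + 8\right)} = - \frac{139}{4 \cdot 11} = - \frac{139}{44}$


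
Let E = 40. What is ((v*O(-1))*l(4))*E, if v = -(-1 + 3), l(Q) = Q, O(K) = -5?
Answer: 1600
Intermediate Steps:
v = -2 (v = -1*2 = -2)
((v*O(-1))*l(4))*E = (-2*(-5)*4)*40 = (10*4)*40 = 40*40 = 1600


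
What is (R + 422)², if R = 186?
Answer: 369664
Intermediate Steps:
(R + 422)² = (186 + 422)² = 608² = 369664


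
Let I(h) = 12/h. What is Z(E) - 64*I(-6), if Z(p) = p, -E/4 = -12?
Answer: 176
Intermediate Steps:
E = 48 (E = -4*(-12) = 48)
Z(E) - 64*I(-6) = 48 - 768/(-6) = 48 - 768*(-1)/6 = 48 - 64*(-2) = 48 + 128 = 176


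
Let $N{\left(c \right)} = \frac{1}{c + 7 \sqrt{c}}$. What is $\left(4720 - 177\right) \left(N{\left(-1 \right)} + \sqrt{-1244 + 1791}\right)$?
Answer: $- \frac{4543}{50} + 4543 \sqrt{547} - \frac{31801 i}{50} \approx 1.0616 \cdot 10^{5} - 636.02 i$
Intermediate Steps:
$\left(4720 - 177\right) \left(N{\left(-1 \right)} + \sqrt{-1244 + 1791}\right) = \left(4720 - 177\right) \left(\frac{1}{-1 + 7 \sqrt{-1}} + \sqrt{-1244 + 1791}\right) = 4543 \left(\frac{1}{-1 + 7 i} + \sqrt{547}\right) = 4543 \left(\frac{-1 - 7 i}{50} + \sqrt{547}\right) = 4543 \left(\sqrt{547} + \frac{-1 - 7 i}{50}\right) = 4543 \sqrt{547} + \frac{4543 \left(-1 - 7 i\right)}{50}$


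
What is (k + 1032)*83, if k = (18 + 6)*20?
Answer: 125496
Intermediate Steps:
k = 480 (k = 24*20 = 480)
(k + 1032)*83 = (480 + 1032)*83 = 1512*83 = 125496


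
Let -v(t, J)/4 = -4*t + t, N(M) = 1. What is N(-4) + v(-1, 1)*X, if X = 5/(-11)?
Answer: 71/11 ≈ 6.4545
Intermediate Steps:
v(t, J) = 12*t (v(t, J) = -4*(-4*t + t) = -(-12)*t = 12*t)
X = -5/11 (X = 5*(-1/11) = -5/11 ≈ -0.45455)
N(-4) + v(-1, 1)*X = 1 + (12*(-1))*(-5/11) = 1 - 12*(-5/11) = 1 + 60/11 = 71/11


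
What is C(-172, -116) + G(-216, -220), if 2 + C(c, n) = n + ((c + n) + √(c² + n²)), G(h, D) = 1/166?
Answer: -67395/166 + 4*√2690 ≈ -198.53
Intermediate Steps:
G(h, D) = 1/166
C(c, n) = -2 + c + √(c² + n²) + 2*n (C(c, n) = -2 + (n + ((c + n) + √(c² + n²))) = -2 + (n + (c + n + √(c² + n²))) = -2 + (c + √(c² + n²) + 2*n) = -2 + c + √(c² + n²) + 2*n)
C(-172, -116) + G(-216, -220) = (-2 - 172 + √((-172)² + (-116)²) + 2*(-116)) + 1/166 = (-2 - 172 + √(29584 + 13456) - 232) + 1/166 = (-2 - 172 + √43040 - 232) + 1/166 = (-2 - 172 + 4*√2690 - 232) + 1/166 = (-406 + 4*√2690) + 1/166 = -67395/166 + 4*√2690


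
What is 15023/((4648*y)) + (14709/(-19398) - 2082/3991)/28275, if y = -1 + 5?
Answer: 13206091006261/16344365288160 ≈ 0.80799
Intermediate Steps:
y = 4
15023/((4648*y)) + (14709/(-19398) - 2082/3991)/28275 = 15023/((4648*4)) + (14709/(-19398) - 2082/3991)/28275 = 15023/18592 + (14709*(-1/19398) - 2082*1/3991)*(1/28275) = 15023*(1/18592) + (-4903/6466 - 2082/3991)*(1/28275) = 181/224 - 33030085/25805806*1/28275 = 181/224 - 6606017/145931832930 = 13206091006261/16344365288160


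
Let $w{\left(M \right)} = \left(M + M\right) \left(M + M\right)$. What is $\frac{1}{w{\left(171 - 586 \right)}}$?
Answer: $\frac{1}{688900} \approx 1.4516 \cdot 10^{-6}$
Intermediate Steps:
$w{\left(M \right)} = 4 M^{2}$ ($w{\left(M \right)} = 2 M 2 M = 4 M^{2}$)
$\frac{1}{w{\left(171 - 586 \right)}} = \frac{1}{4 \left(171 - 586\right)^{2}} = \frac{1}{4 \left(-415\right)^{2}} = \frac{1}{4 \cdot 172225} = \frac{1}{688900}$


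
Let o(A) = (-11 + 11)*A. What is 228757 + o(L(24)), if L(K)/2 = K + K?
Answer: 228757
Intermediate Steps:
L(K) = 4*K (L(K) = 2*(K + K) = 2*(2*K) = 4*K)
o(A) = 0 (o(A) = 0*A = 0)
228757 + o(L(24)) = 228757 + 0 = 228757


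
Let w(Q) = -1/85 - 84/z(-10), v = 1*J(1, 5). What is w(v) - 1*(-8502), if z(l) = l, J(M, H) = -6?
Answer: 723383/85 ≈ 8510.4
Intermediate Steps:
v = -6 (v = 1*(-6) = -6)
w(Q) = 713/85 (w(Q) = -1/85 - 84/(-10) = -1*1/85 - 84*(-⅒) = -1/85 + 42/5 = 713/85)
w(v) - 1*(-8502) = 713/85 - 1*(-8502) = 713/85 + 8502 = 723383/85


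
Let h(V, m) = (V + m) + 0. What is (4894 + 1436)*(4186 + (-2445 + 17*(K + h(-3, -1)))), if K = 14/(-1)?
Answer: 9083550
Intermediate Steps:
h(V, m) = V + m
K = -14 (K = 14*(-1) = -14)
(4894 + 1436)*(4186 + (-2445 + 17*(K + h(-3, -1)))) = (4894 + 1436)*(4186 + (-2445 + 17*(-14 + (-3 - 1)))) = 6330*(4186 + (-2445 + 17*(-14 - 4))) = 6330*(4186 + (-2445 + 17*(-18))) = 6330*(4186 + (-2445 - 306)) = 6330*(4186 - 2751) = 6330*1435 = 9083550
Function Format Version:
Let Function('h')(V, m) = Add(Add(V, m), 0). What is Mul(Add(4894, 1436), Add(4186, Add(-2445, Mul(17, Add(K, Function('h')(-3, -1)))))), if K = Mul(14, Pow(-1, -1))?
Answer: 9083550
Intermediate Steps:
Function('h')(V, m) = Add(V, m)
K = -14 (K = Mul(14, -1) = -14)
Mul(Add(4894, 1436), Add(4186, Add(-2445, Mul(17, Add(K, Function('h')(-3, -1)))))) = Mul(Add(4894, 1436), Add(4186, Add(-2445, Mul(17, Add(-14, Add(-3, -1)))))) = Mul(6330, Add(4186, Add(-2445, Mul(17, Add(-14, -4))))) = Mul(6330, Add(4186, Add(-2445, Mul(17, -18)))) = Mul(6330, Add(4186, Add(-2445, -306))) = Mul(6330, Add(4186, -2751)) = Mul(6330, 1435) = 9083550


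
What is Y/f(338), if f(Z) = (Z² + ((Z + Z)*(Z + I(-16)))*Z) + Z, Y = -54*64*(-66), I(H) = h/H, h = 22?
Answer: 228096/77029355 ≈ 0.0029612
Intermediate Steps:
I(H) = 22/H
Y = 228096 (Y = -3456*(-66) = 228096)
f(Z) = Z + Z² + 2*Z²*(-11/8 + Z) (f(Z) = (Z² + ((Z + Z)*(Z + 22/(-16)))*Z) + Z = (Z² + ((2*Z)*(Z + 22*(-1/16)))*Z) + Z = (Z² + ((2*Z)*(Z - 11/8))*Z) + Z = (Z² + ((2*Z)*(-11/8 + Z))*Z) + Z = (Z² + (2*Z*(-11/8 + Z))*Z) + Z = (Z² + 2*Z²*(-11/8 + Z)) + Z = Z + Z² + 2*Z²*(-11/8 + Z))
Y/f(338) = 228096/(((¼)*338*(4 - 7*338 + 8*338²))) = 228096/(((¼)*338*(4 - 2366 + 8*114244))) = 228096/(((¼)*338*(4 - 2366 + 913952))) = 228096/(((¼)*338*911590)) = 228096/77029355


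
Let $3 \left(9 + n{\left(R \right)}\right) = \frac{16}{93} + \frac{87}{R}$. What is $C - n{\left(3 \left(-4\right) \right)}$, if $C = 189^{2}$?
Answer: $\frac{39877313}{1116} \approx 35732.0$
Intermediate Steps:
$n{\left(R \right)} = - \frac{2495}{279} + \frac{29}{R}$ ($n{\left(R \right)} = -9 + \frac{\frac{16}{93} + \frac{87}{R}}{3} = -9 + \left(\frac{16}{279} + \frac{29}{R}\right) = - \frac{2495}{279} + \frac{29}{R}$)
$C = 35721$
$C - n{\left(3 \left(-4\right) \right)} = 35721 - \left(- \frac{2495}{279} + \frac{29}{3 \left(-4\right)}\right) = 35721 - \left(- \frac{2495}{279} + \frac{29}{-12}\right) = 35721 - \left(- \frac{2495}{279} + 29 \left(- \frac{1}{12}\right)\right) = 35721 - \left(- \frac{2495}{279} - \frac{29}{12}\right) = 35721 - - \frac{12677}{1116} = 35721 + \frac{12677}{1116} = \frac{39877313}{1116}$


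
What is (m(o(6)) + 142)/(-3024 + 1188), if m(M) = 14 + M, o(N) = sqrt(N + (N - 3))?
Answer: -53/612 ≈ -0.086601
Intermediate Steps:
o(N) = sqrt(-3 + 2*N) (o(N) = sqrt(N + (-3 + N)) = sqrt(-3 + 2*N))
(m(o(6)) + 142)/(-3024 + 1188) = ((14 + sqrt(-3 + 2*6)) + 142)/(-3024 + 1188) = ((14 + sqrt(-3 + 12)) + 142)/(-1836) = ((14 + sqrt(9)) + 142)*(-1/1836) = ((14 + 3) + 142)*(-1/1836) = (17 + 142)*(-1/1836) = 159*(-1/1836) = -53/612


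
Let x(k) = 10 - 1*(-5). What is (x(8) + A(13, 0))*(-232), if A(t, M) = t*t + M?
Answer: -42688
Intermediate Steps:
A(t, M) = M + t² (A(t, M) = t² + M = M + t²)
x(k) = 15 (x(k) = 10 + 5 = 15)
(x(8) + A(13, 0))*(-232) = (15 + (0 + 13²))*(-232) = (15 + (0 + 169))*(-232) = (15 + 169)*(-232) = 184*(-232) = -42688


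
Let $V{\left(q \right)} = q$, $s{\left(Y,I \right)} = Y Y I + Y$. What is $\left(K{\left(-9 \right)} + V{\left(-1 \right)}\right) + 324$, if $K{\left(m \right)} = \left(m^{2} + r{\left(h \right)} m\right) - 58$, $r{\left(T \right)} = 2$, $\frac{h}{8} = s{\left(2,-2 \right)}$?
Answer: $328$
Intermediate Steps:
$s{\left(Y,I \right)} = Y + I Y^{2}$ ($s{\left(Y,I \right)} = Y^{2} I + Y = I Y^{2} + Y = Y + I Y^{2}$)
$h = -48$ ($h = 8 \cdot 2 \left(1 - 4\right) = 8 \cdot 2 \left(-3\right) = 8 \left(-6\right) = -48$)
$K{\left(m \right)} = -58 + m^{2} + 2 m$ ($K{\left(m \right)} = \left(m^{2} + 2 m\right) - 58 = -58 + m^{2} + 2 m$)
$\left(K{\left(-9 \right)} + V{\left(-1 \right)}\right) + 324 = \left(\left(-58 + \left(-9\right)^{2} + 2 \left(-9\right)\right) - 1\right) + 324 = \left(\left(-58 + 81 - 18\right) - 1\right) + 324 = \left(5 - 1\right) + 324 = 4 + 324 = 328$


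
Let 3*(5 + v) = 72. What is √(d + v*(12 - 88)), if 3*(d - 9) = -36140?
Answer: I*√121335/3 ≈ 116.11*I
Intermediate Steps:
v = 19 (v = -5 + (⅓)*72 = -5 + 24 = 19)
d = -36113/3 (d = 9 + (⅓)*(-36140) = 9 - 36140/3 = -36113/3 ≈ -12038.)
√(d + v*(12 - 88)) = √(-36113/3 + 19*(12 - 88)) = √(-36113/3 + 19*(-76)) = √(-36113/3 - 1444) = √(-40445/3) = I*√121335/3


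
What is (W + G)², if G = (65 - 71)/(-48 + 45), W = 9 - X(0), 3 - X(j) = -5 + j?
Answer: 9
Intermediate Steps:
X(j) = 8 - j (X(j) = 3 - (-5 + j) = 3 + (5 - j) = 8 - j)
W = 1 (W = 9 - (8 - 1*0) = 9 - (8 + 0) = 9 - 1*8 = 9 - 8 = 1)
G = 2 (G = -6/(-3) = -6*(-⅓) = 2)
(W + G)² = (1 + 2)² = 3² = 9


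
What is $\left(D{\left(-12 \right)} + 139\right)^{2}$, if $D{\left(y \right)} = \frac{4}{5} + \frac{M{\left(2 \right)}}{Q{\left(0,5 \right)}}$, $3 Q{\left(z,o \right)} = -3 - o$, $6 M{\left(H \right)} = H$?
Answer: $\frac{31214569}{1600} \approx 19509.0$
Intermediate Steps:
$M{\left(H \right)} = \frac{H}{6}$
$Q{\left(z,o \right)} = -1 - \frac{o}{3}$ ($Q{\left(z,o \right)} = \frac{-3 - o}{3} = -1 - \frac{o}{3}$)
$D{\left(y \right)} = \frac{27}{40}$ ($D{\left(y \right)} = \frac{4}{5} + \frac{\frac{1}{6} \cdot 2}{-1 - \frac{5}{3}} = 4 \cdot \frac{1}{5} + \frac{1}{3 \left(-1 - \frac{5}{3}\right)} = \frac{4}{5} + \frac{1}{3 \left(- \frac{8}{3}\right)} = \frac{4}{5} + \frac{1}{3} \left(- \frac{3}{8}\right) = \frac{4}{5} - \frac{1}{8} = \frac{27}{40}$)
$\left(D{\left(-12 \right)} + 139\right)^{2} = \left(\frac{27}{40} + 139\right)^{2} = \left(\frac{5587}{40}\right)^{2} = \frac{31214569}{1600}$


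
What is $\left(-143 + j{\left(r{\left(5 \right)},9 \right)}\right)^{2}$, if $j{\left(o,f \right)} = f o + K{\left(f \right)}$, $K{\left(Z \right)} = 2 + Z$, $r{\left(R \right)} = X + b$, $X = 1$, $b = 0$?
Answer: $15129$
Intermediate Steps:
$r{\left(R \right)} = 1$ ($r{\left(R \right)} = 1 + 0 = 1$)
$j{\left(o,f \right)} = 2 + f + f o$ ($j{\left(o,f \right)} = f o + \left(2 + f\right) = 2 + f + f o$)
$\left(-143 + j{\left(r{\left(5 \right)},9 \right)}\right)^{2} = \left(-143 + \left(2 + 9 + 9 \cdot 1\right)\right)^{2} = \left(-143 + \left(2 + 9 + 9\right)\right)^{2} = \left(-143 + 20\right)^{2} = \left(-123\right)^{2} = 15129$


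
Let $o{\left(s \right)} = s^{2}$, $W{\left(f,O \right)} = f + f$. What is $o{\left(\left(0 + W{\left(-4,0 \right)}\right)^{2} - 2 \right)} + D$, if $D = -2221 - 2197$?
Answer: $-574$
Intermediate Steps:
$W{\left(f,O \right)} = 2 f$
$D = -4418$
$o{\left(\left(0 + W{\left(-4,0 \right)}\right)^{2} - 2 \right)} + D = \left(\left(0 + 2 \left(-4\right)\right)^{2} - 2\right)^{2} - 4418 = \left(\left(0 - 8\right)^{2} - 2\right)^{2} - 4418 = \left(\left(-8\right)^{2} - 2\right)^{2} - 4418 = \left(64 - 2\right)^{2} - 4418 = 62^{2} - 4418 = 3844 - 4418 = -574$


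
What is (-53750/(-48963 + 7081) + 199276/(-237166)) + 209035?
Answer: 12071780326904/57749921 ≈ 2.0904e+5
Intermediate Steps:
(-53750/(-48963 + 7081) + 199276/(-237166)) + 209035 = (-53750/(-41882) + 199276*(-1/237166)) + 209035 = (-53750*(-1/41882) - 99638/118583) + 209035 = (625/487 - 99638/118583) + 209035 = 25590669/57749921 + 209035 = 12071780326904/57749921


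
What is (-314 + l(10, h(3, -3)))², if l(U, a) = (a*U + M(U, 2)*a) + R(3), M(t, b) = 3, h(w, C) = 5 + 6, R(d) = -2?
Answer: 29929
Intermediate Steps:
h(w, C) = 11
l(U, a) = -2 + 3*a + U*a (l(U, a) = (a*U + 3*a) - 2 = (U*a + 3*a) - 2 = (3*a + U*a) - 2 = -2 + 3*a + U*a)
(-314 + l(10, h(3, -3)))² = (-314 + (-2 + 3*11 + 10*11))² = (-314 + (-2 + 33 + 110))² = (-314 + 141)² = (-173)² = 29929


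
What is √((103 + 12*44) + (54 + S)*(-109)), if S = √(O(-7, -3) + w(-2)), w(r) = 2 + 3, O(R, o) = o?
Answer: √(-5255 - 109*√2) ≈ 73.547*I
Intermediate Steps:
w(r) = 5
S = √2 (S = √(-3 + 5) = √2 ≈ 1.4142)
√((103 + 12*44) + (54 + S)*(-109)) = √((103 + 12*44) + (54 + √2)*(-109)) = √((103 + 528) + (-5886 - 109*√2)) = √(631 + (-5886 - 109*√2)) = √(-5255 - 109*√2)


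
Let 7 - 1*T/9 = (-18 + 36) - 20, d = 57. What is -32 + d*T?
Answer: 4585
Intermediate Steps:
T = 81 (T = 63 - 9*((-18 + 36) - 20) = 63 - 9*(18 - 20) = 63 - 9*(-2) = 63 + 18 = 81)
-32 + d*T = -32 + 57*81 = -32 + 4617 = 4585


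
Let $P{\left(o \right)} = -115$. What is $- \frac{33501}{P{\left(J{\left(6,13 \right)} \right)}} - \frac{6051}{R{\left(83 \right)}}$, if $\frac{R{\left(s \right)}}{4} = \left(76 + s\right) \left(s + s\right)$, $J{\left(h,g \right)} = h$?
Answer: $\frac{1178735237}{4047080} \approx 291.26$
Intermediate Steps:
$R{\left(s \right)} = 8 s \left(76 + s\right)$ ($R{\left(s \right)} = 4 \left(76 + s\right) \left(s + s\right) = 4 \left(76 + s\right) 2 s = 4 \cdot 2 s \left(76 + s\right) = 8 s \left(76 + s\right)$)
$- \frac{33501}{P{\left(J{\left(6,13 \right)} \right)}} - \frac{6051}{R{\left(83 \right)}} = - \frac{33501}{-115} - \frac{6051}{8 \cdot 83 \left(76 + 83\right)} = \left(-33501\right) \left(- \frac{1}{115}\right) - \frac{6051}{8 \cdot 83 \cdot 159} = \frac{33501}{115} - \frac{6051}{105576} = \frac{33501}{115} - \frac{2017}{35192} = \frac{1178735237}{4047080}$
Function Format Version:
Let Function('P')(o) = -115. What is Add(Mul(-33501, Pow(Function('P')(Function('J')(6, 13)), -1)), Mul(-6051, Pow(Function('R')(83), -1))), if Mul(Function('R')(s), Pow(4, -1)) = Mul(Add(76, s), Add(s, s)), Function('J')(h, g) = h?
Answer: Rational(1178735237, 4047080) ≈ 291.26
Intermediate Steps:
Function('R')(s) = Mul(8, s, Add(76, s)) (Function('R')(s) = Mul(4, Mul(Add(76, s), Add(s, s))) = Mul(4, Mul(Add(76, s), Mul(2, s))) = Mul(4, Mul(2, s, Add(76, s))) = Mul(8, s, Add(76, s)))
Add(Mul(-33501, Pow(Function('P')(Function('J')(6, 13)), -1)), Mul(-6051, Pow(Function('R')(83), -1))) = Add(Mul(-33501, Pow(-115, -1)), Mul(-6051, Pow(Mul(8, 83, Add(76, 83)), -1))) = Add(Mul(-33501, Rational(-1, 115)), Mul(-6051, Pow(Mul(8, 83, 159), -1))) = Add(Rational(33501, 115), Mul(-6051, Pow(105576, -1))) = Add(Rational(33501, 115), Mul(-6051, Rational(1, 105576))) = Add(Rational(33501, 115), Rational(-2017, 35192)) = Rational(1178735237, 4047080)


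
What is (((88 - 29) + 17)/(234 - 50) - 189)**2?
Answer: 75255625/2116 ≈ 35565.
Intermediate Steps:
(((88 - 29) + 17)/(234 - 50) - 189)**2 = ((59 + 17)/184 - 189)**2 = (76*(1/184) - 189)**2 = (19/46 - 189)**2 = (-8675/46)**2 = 75255625/2116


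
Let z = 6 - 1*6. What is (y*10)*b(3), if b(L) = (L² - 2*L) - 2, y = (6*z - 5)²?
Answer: 250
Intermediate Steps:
z = 0 (z = 6 - 6 = 0)
y = 25 (y = (6*0 - 5)² = (0 - 5)² = (-5)² = 25)
b(L) = -2 + L² - 2*L
(y*10)*b(3) = (25*10)*(-2 + 3² - 2*3) = 250*(-2 + 9 - 6) = 250*1 = 250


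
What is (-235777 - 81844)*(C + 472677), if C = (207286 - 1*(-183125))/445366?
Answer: -66863875297055853/445366 ≈ -1.5013e+11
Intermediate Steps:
C = 390411/445366 (C = (207286 + 183125)*(1/445366) = 390411*(1/445366) = 390411/445366 ≈ 0.87661)
(-235777 - 81844)*(C + 472677) = (-235777 - 81844)*(390411/445366 + 472677) = -317621*210514655193/445366 = -66863875297055853/445366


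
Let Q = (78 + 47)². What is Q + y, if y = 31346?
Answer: 46971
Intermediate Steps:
Q = 15625 (Q = 125² = 15625)
Q + y = 15625 + 31346 = 46971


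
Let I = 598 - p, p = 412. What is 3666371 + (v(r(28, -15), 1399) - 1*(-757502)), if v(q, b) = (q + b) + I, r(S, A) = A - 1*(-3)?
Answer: 4425446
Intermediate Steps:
r(S, A) = 3 + A (r(S, A) = A + 3 = 3 + A)
I = 186 (I = 598 - 1*412 = 598 - 412 = 186)
v(q, b) = 186 + b + q (v(q, b) = (q + b) + 186 = (b + q) + 186 = 186 + b + q)
3666371 + (v(r(28, -15), 1399) - 1*(-757502)) = 3666371 + ((186 + 1399 + (3 - 15)) - 1*(-757502)) = 3666371 + ((186 + 1399 - 12) + 757502) = 3666371 + (1573 + 757502) = 3666371 + 759075 = 4425446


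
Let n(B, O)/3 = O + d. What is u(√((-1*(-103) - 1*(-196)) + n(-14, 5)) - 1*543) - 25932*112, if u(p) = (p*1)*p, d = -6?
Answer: -2609239 - 2172*√74 ≈ -2.6279e+6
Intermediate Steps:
n(B, O) = -18 + 3*O (n(B, O) = 3*(O - 6) = 3*(-6 + O) = -18 + 3*O)
u(p) = p² (u(p) = p*p = p²)
u(√((-1*(-103) - 1*(-196)) + n(-14, 5)) - 1*543) - 25932*112 = (√((-1*(-103) - 1*(-196)) + (-18 + 3*5)) - 1*543)² - 25932*112 = (√((103 + 196) + (-18 + 15)) - 543)² - 2904384 = (√(299 - 3) - 543)² - 2904384 = (√296 - 543)² - 2904384 = (2*√74 - 543)² - 2904384 = (-543 + 2*√74)² - 2904384 = -2904384 + (-543 + 2*√74)²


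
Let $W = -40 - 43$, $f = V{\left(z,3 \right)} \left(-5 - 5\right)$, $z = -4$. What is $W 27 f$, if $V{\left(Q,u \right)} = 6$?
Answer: $134460$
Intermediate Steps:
$f = -60$ ($f = 6 \left(-5 - 5\right) = 6 \left(-10\right) = -60$)
$W = -83$ ($W = -40 - 43 = -83$)
$W 27 f = \left(-83\right) 27 \left(-60\right) = \left(-2241\right) \left(-60\right) = 134460$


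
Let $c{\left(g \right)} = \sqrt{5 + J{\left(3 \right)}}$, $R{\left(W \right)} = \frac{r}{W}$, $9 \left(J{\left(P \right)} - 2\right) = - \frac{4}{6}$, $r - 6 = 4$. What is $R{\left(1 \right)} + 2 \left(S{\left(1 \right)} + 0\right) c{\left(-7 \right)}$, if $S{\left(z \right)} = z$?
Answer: $10 + \frac{2 \sqrt{561}}{9} \approx 15.263$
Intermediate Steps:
$r = 10$ ($r = 6 + 4 = 10$)
$J{\left(P \right)} = \frac{52}{27}$ ($J{\left(P \right)} = 2 + \frac{\left(-4\right) \frac{1}{6}}{9} = 2 + \frac{1}{9} \left(- \frac{2}{3}\right) = 2 - \frac{2}{27} = \frac{52}{27}$)
$R{\left(W \right)} = \frac{10}{W}$
$c{\left(g \right)} = \frac{\sqrt{561}}{9}$ ($c{\left(g \right)} = \sqrt{5 + \frac{52}{27}} = \sqrt{\frac{187}{27}} = \frac{\sqrt{561}}{9}$)
$R{\left(1 \right)} + 2 \left(S{\left(1 \right)} + 0\right) c{\left(-7 \right)} = \frac{10}{1} + 2 \left(1 + 0\right) \frac{\sqrt{561}}{9} = 10 \cdot 1 + 2 \cdot 1 \frac{\sqrt{561}}{9} = 10 + 2 \frac{\sqrt{561}}{9} = 10 + \frac{2 \sqrt{561}}{9}$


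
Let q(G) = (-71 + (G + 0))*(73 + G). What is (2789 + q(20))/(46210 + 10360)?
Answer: -977/28285 ≈ -0.034541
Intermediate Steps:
q(G) = (-71 + G)*(73 + G)
(2789 + q(20))/(46210 + 10360) = (2789 + (-5183 + 20² + 2*20))/(46210 + 10360) = (2789 + (-5183 + 400 + 40))/56570 = (2789 - 4743)*(1/56570) = -1954*1/56570 = -977/28285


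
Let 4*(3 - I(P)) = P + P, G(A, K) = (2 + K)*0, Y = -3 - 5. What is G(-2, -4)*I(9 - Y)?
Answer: 0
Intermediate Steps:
Y = -8
G(A, K) = 0
I(P) = 3 - P/2 (I(P) = 3 - (P + P)/4 = 3 - P/2)
G(-2, -4)*I(9 - Y) = 0*(3 - (9 - 1*(-8))/2) = 0*(3 - (9 + 8)/2) = 0*(3 - ½*17) = 0*(3 - 17/2) = 0*(-11/2) = 0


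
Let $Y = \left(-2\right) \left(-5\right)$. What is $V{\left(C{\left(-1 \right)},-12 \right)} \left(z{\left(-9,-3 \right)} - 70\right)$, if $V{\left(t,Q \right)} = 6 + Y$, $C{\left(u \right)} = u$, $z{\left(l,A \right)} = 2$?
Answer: $-1088$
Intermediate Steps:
$Y = 10$
$V{\left(t,Q \right)} = 16$ ($V{\left(t,Q \right)} = 6 + 10 = 16$)
$V{\left(C{\left(-1 \right)},-12 \right)} \left(z{\left(-9,-3 \right)} - 70\right) = 16 \left(2 - 70\right) = 16 \left(-68\right) = -1088$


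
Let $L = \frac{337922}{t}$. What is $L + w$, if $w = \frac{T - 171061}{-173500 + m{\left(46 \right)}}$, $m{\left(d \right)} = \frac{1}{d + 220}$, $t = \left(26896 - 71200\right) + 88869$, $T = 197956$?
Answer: $\frac{15276616754528}{2056719270435} \approx 7.4277$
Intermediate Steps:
$t = 44565$ ($t = -44304 + 88869 = 44565$)
$L = \frac{337922}{44565} \approx 7.5827$
$m{\left(d \right)} = \frac{1}{220 + d}$
$w = - \frac{7154070}{46150999}$ ($w = \frac{197956 - 171061}{-173500 + \frac{1}{220 + 46}} = \frac{26895}{-173500 + \frac{1}{266}} = \frac{26895}{- \frac{46150999}{266}} = 26895 \left(- \frac{266}{46150999}\right) = - \frac{7154070}{46150999} \approx -0.15501$)
$L + w = \frac{337922}{44565} - \frac{7154070}{46150999} = \frac{15276616754528}{2056719270435}$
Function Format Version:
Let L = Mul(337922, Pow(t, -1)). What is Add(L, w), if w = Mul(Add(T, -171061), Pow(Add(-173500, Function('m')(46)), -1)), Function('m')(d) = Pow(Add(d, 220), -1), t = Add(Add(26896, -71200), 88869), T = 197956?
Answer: Rational(15276616754528, 2056719270435) ≈ 7.4277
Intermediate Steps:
t = 44565 (t = Add(-44304, 88869) = 44565)
L = Rational(337922, 44565) (L = Mul(337922, Pow(44565, -1)) = Mul(337922, Rational(1, 44565)) = Rational(337922, 44565) ≈ 7.5827)
Function('m')(d) = Pow(Add(220, d), -1)
w = Rational(-7154070, 46150999) (w = Mul(Add(197956, -171061), Pow(Add(-173500, Pow(Add(220, 46), -1)), -1)) = Mul(26895, Pow(Add(-173500, Pow(266, -1)), -1)) = Mul(26895, Pow(Add(-173500, Rational(1, 266)), -1)) = Mul(26895, Pow(Rational(-46150999, 266), -1)) = Mul(26895, Rational(-266, 46150999)) = Rational(-7154070, 46150999) ≈ -0.15501)
Add(L, w) = Add(Rational(337922, 44565), Rational(-7154070, 46150999)) = Rational(15276616754528, 2056719270435)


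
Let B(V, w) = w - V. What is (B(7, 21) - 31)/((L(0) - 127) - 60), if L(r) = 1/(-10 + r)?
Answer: 170/1871 ≈ 0.090860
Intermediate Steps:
(B(7, 21) - 31)/((L(0) - 127) - 60) = ((21 - 1*7) - 31)/((1/(-10 + 0) - 127) - 60) = ((21 - 7) - 31)/((1/(-10) - 127) - 60) = (14 - 31)/((-1/10 - 127) - 60) = -17/(-1271/10 - 60) = -17/(-1871/10) = -17*(-10/1871) = 170/1871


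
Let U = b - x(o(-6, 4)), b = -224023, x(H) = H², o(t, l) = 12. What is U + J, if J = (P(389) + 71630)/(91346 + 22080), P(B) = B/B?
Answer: -25426294511/113426 ≈ -2.2417e+5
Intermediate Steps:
P(B) = 1
U = -224167 (U = -224023 - 1*12² = -224023 - 1*144 = -224023 - 144 = -224167)
J = 71631/113426 (J = (1 + 71630)/(91346 + 22080) = 71631/113426 ≈ 0.63152)
U + J = -224167 + 71631/113426 = -25426294511/113426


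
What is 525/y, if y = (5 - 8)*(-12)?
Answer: 175/12 ≈ 14.583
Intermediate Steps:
y = 36 (y = -3*(-12) = 36)
525/y = 525/36 = 525*(1/36) = 175/12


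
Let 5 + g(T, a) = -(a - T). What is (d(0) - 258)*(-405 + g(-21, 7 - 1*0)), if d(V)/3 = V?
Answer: 113004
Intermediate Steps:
d(V) = 3*V
g(T, a) = -5 + T - a (g(T, a) = -5 - (a - T) = -5 + (T - a) = -5 + T - a)
(d(0) - 258)*(-405 + g(-21, 7 - 1*0)) = (3*0 - 258)*(-405 + (-5 - 21 - (7 - 1*0))) = (0 - 258)*(-405 + (-5 - 21 - (7 + 0))) = -258*(-405 + (-5 - 21 - 1*7)) = -258*(-405 + (-5 - 21 - 7)) = -258*(-405 - 33) = -258*(-438) = 113004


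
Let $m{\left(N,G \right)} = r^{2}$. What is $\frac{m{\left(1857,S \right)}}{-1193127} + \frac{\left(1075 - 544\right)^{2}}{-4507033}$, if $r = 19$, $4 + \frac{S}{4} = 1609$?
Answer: $- \frac{338042320960}{5377462762191} \approx -0.062863$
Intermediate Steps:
$S = 6420$ ($S = -16 + 4 \cdot 1609 = -16 + 6436 = 6420$)
$m{\left(N,G \right)} = 361$ ($m{\left(N,G \right)} = 19^{2} = 361$)
$\frac{m{\left(1857,S \right)}}{-1193127} + \frac{\left(1075 - 544\right)^{2}}{-4507033} = \frac{361}{-1193127} + \frac{\left(1075 - 544\right)^{2}}{-4507033} = 361 \left(- \frac{1}{1193127}\right) + 531^{2} \left(- \frac{1}{4507033}\right) = - \frac{361}{1193127} + 281961 \left(- \frac{1}{4507033}\right) = - \frac{361}{1193127} - \frac{281961}{4507033} = - \frac{338042320960}{5377462762191}$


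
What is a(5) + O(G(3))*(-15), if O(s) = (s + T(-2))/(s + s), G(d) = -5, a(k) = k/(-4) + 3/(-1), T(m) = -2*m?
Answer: -23/4 ≈ -5.7500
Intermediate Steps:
a(k) = -3 - k/4 (a(k) = k*(-¼) + 3*(-1) = -k/4 - 3 = -3 - k/4)
O(s) = (4 + s)/(2*s) (O(s) = (s - 2*(-2))/(s + s) = (s + 4)/((2*s)) = (4 + s)*(1/(2*s)) = (4 + s)/(2*s))
a(5) + O(G(3))*(-15) = (-3 - ¼*5) + ((½)*(4 - 5)/(-5))*(-15) = (-3 - 5/4) + ((½)*(-⅕)*(-1))*(-15) = -17/4 + (⅒)*(-15) = -17/4 - 3/2 = -23/4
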